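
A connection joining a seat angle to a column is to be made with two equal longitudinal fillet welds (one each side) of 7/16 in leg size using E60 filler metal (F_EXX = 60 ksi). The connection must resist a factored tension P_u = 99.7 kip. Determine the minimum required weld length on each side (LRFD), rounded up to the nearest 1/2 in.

Throat t_e = 0.707 × 0.4375 = 0.3093 in.
φr_n = 0.75 × 0.6 × 60 × 0.3093 = 8.351 kip/in.
L_req = P_u / φr_n = 99.7 / 8.351 = 11.94 in total.
Per side: 11.94 / 2 = 5.969 in.
Round up → use L = 6 in on each side.

L = 6 in on each side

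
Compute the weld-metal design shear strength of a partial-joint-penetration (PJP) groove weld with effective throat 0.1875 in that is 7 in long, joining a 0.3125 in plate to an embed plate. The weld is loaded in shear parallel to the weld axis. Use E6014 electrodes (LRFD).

φR_n ≈ 35.4 kip

E60XX → F_EXX = 60 ksi.
Effective throat (given) t_e = 0.1875 in.
A_we = 0.1875 × 7 = 1.312 in².
F_nw = 0.6 F_EXX = 36 ksi.
φR_n = 0.75 × 36 × 1.312 = 35.44 kip.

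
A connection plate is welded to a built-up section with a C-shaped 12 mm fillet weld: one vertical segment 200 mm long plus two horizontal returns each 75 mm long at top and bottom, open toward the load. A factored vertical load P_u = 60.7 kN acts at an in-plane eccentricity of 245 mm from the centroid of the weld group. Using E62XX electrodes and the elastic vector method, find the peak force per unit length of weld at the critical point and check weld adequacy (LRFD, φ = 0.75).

f_max ≈ 834 N/mm; adequate

E62XX → F_EXX = 620 MPa.
Total weld length L_w = 350 mm. Treat welds as unit-width lines.
Centroid: x̄ = 2×75×37.5 / 350 = 16.07 mm from the vertical weld.
Polar moment about centroid: J = I_x + I_y = [200³/12 + 2×75×100²] + [200×16.07² + 2(75³/12 + 75×21.43²)] = 2358000 mm³.
Direct shear f_v = P/L_w = 60.7×10³ / 350 = 173.4 N/mm (vertical).
Torsion M = P·e = 60.7×10³ × 245 = 14872000 N·mm.
Critical point at (x, y) = (58.93, 100) from centroid. f_tx = M·y/J = 630.8 N/mm; f_ty = M·x/J = 371.7 N/mm.
Resultant f_max = √[f_tx² + (f_v + f_ty)²] = √[630.8² + (173.4 + 371.7)²] = 833.7 N/mm.
Capacity per unit length: φr_n = 0.75 × 0.6 × 620 × (0.707 × 12) = 2367 N/mm.
833.7 ≤ 2367 → adequate.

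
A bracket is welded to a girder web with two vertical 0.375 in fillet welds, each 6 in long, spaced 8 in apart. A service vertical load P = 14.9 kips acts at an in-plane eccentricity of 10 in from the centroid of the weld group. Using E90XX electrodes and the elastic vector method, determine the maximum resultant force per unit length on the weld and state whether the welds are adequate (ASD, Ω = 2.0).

E90XX → F_EXX = 90 ksi.
Total weld length L_w = 12 in. Treat welds as unit-width lines.
Polar moment about centroid: J = 2[d³/12 + d(b/2)²] = 2[6³/12 + 6×4²] = 228 in³.
Direct shear f_v = P/L_w = 14.9 / 12 = 1.242 kip/in (vertical).
Torsion M = P·e = 14.9 × 10 = 149 kip·in.
Critical point at (x, y) = (4, 3) from centroid. f_tx = M·y/J = 1.961 kip/in; f_ty = M·x/J = 2.614 kip/in.
Resultant f_max = √[f_tx² + (f_v + f_ty)²] = √[1.961² + (1.242 + 2.614)²] = 4.326 kip/in.
Capacity per unit length: r_n/Ω = (1/2.0) × 0.6 × 90 × (0.707 × 0.375) = 7.158 kip/in.
4.326 ≤ 7.158 → adequate.

f_max ≈ 4.33 kip/in; adequate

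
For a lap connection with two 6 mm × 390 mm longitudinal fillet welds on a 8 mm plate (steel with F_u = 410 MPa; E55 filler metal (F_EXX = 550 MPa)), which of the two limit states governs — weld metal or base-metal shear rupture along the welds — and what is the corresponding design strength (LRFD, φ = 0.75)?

φR_n ≈ 819 kN (weld metal governs)

t_e = 0.707 × 6 = 4.242 mm; L = 780 mm.
Weld metal: φR_n = 0.75 × 0.6 × 550 × 4.242 × 780 × 10⁻³ = 818.9 kN.
Base metal (shear rupture): φR_n = 0.75 × 0.6 × 410 × 8 × 780 × 10⁻³ = 1151 kN.
Governing: weld metal.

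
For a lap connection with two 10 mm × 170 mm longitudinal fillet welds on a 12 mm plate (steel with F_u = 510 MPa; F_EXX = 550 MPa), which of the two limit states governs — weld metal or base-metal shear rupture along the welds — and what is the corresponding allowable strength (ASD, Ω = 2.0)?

R_n/Ω ≈ 397 kN (weld metal governs)

t_e = 0.707 × 10 = 7.07 mm; L = 340 mm.
Weld metal: R_n/Ω = (1/2.0) × 0.6 × 550 × 7.07 × 340 × 10⁻³ = 396.6 kN.
Base metal (shear rupture): R_n/Ω = (1/2.0) × 0.6 × 510 × 12 × 340 × 10⁻³ = 624.2 kN.
Governing: weld metal.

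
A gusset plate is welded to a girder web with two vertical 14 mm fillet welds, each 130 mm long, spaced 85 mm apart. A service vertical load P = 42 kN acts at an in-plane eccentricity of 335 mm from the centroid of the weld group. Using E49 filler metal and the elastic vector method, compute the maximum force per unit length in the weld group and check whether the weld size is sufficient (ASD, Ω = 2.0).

f_max ≈ 1400 N/mm; adequate

E49XX → F_EXX = 490 MPa.
Total weld length L_w = 260 mm. Treat welds as unit-width lines.
Polar moment about centroid: J = 2[d³/12 + d(b/2)²] = 2[130³/12 + 130×42.5²] = 835800 mm³.
Direct shear f_v = P/L_w = 42×10³ / 260 = 161.5 N/mm (vertical).
Torsion M = P·e = 42×10³ × 335 = 14070000 N·mm.
Critical point at (x, y) = (42.5, 65) from centroid. f_tx = M·y/J = 1094 N/mm; f_ty = M·x/J = 715.5 N/mm.
Resultant f_max = √[f_tx² + (f_v + f_ty)²] = √[1094² + (161.5 + 715.5)²] = 1402 N/mm.
Capacity per unit length: r_n/Ω = (1/2.0) × 0.6 × 490 × (0.707 × 14) = 1455 N/mm.
1402 ≤ 1455 → adequate.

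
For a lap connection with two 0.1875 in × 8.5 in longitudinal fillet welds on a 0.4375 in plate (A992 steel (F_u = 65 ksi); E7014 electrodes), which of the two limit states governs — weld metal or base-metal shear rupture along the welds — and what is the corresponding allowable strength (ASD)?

R_n/Ω ≈ 47.3 kips (weld metal governs)

E70XX → F_EXX = 70 ksi.
t_e = 0.707 × 0.1875 = 0.1326 in; L = 17 in.
Weld metal: R_n/Ω = (1/2.0) × 0.6 × 70 × 0.1326 × 17 = 47.32 kips.
Base metal (shear rupture): R_n/Ω = (1/2.0) × 0.6 × 65 × 0.4375 × 17 = 145 kips.
Governing: weld metal.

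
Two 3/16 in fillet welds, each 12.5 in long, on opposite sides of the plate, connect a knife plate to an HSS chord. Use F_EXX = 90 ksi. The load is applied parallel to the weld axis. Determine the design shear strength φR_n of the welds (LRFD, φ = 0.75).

Effective throat t_e = 0.707 × 0.1875 = 0.1326 in.
Total length L = 25 in; A_we = 0.1326 × 25 = 3.314 in².
F_nw = 0.6 F_EXX = 0.6 × 90 = 54 ksi.
φR_n = 0.75 × 54 × 3.314 = 134.2 kips.

φR_n ≈ 134 kips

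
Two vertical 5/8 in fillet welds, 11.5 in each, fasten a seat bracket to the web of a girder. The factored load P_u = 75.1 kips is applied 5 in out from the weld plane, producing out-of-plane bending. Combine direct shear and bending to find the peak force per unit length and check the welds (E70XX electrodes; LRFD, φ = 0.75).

E70XX → F_EXX = 70 ksi.
L_w = 2 × 11.5 = 23 in; section modulus (unit throat) S = 2 × L²/6 = 44.08 in².
Direct shear f_v = P/L_w = 75.1/23 = 3.265 kip/in.
Moment M = P × e = 75.1 × 5 = 375.5 kip·in; bending f_b = M/S = 8.518 kip/in.
f_max = √(f_v² + f_b²) = √(3.265² + 8.518²) = 9.122 kip/in.
φr_n = 0.75 × 0.6 × 70 × (0.707 × 0.625) = 13.92 kip/in → adequate.

f_max ≈ 9.12 kip/in; adequate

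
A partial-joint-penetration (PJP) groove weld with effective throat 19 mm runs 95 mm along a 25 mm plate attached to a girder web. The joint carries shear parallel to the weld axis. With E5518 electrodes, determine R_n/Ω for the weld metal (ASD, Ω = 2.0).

R_n/Ω ≈ 298 kN

E55XX → F_EXX = 550 MPa.
Effective throat (given) t_e = 19 mm.
A_we = 19 × 95 = 1805 mm².
F_nw = 0.6 F_EXX = 330 MPa.
R_n/Ω = (330 × 1805) / 2.0 × 10⁻³ = 297.8 kN.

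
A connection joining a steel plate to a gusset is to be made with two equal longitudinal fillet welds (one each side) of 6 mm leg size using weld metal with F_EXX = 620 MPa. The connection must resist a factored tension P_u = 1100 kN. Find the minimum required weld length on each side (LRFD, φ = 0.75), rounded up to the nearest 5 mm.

Throat t_e = 0.707 × 6 = 4.242 mm.
φr_n = 0.75 × 0.6 × 620 × 4.242 × 10⁻³ = 1.184 kN/mm.
L_req = P_u / φr_n = 1100 / 1.184 = 929.4 mm total.
Per side: 929.4 / 2 = 464.7 mm.
Round up → use L = 465 mm on each side.

L = 465 mm on each side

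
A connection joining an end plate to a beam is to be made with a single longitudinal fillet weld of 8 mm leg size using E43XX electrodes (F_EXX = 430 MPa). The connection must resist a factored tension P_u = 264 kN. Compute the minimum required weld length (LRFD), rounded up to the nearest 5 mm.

L = 245 mm

Throat t_e = 0.707 × 8 = 5.656 mm.
φr_n = 0.75 × 0.6 × 430 × 5.656 × 10⁻³ = 1.094 kN/mm.
L_req = P_u / φr_n = 264 / 1.094 = 241.2 mm total.
Round up → use L = 245 mm.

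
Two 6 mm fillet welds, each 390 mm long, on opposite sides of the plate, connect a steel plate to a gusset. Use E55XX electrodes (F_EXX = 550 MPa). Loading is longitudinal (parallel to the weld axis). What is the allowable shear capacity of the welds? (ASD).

Effective throat t_e = 0.707 × 6 = 4.242 mm.
Total length L = 780 mm; A_we = 4.242 × 780 = 3309 mm².
F_nw = 0.6 F_EXX = 0.6 × 550 = 330 MPa.
R_n = 330 × 3309 × 10⁻³ = 1092 kN; R_n/Ω = 1092/2.0 = 545.9 kN.

R_n/Ω ≈ 546 kN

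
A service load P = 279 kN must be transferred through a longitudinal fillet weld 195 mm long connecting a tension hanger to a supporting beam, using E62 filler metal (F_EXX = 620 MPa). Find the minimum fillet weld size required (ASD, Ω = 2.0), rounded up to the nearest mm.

w = 11 mm

Total weld length L = 195 mm.
Required throat t_e = P × Ω / (0.6 F_EXX × L) = 279 × 2.0 / (0.6 × 620 × 195 × 10⁻³) = 7.692 mm.
Required leg w = t_e / 0.707 = 10.88 mm → use 11 mm.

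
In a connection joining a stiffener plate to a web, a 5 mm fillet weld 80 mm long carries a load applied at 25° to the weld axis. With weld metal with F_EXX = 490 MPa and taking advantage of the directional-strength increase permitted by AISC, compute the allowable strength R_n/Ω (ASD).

t_e = 0.707 × 5 = 3.535 mm; A_we = 3.535 × 80 = 282.8 mm².
Directional factor: 1.0 + 0.5 sin^1.5(25°) = 1.137.
F_nw = 0.6 × 490 × 1.137 = 334.4 MPa.
R_n/Ω = (334.4 × 282.8) / 2.0 × 10⁻³ = 47.28 kN.

R_n/Ω ≈ 47.3 kN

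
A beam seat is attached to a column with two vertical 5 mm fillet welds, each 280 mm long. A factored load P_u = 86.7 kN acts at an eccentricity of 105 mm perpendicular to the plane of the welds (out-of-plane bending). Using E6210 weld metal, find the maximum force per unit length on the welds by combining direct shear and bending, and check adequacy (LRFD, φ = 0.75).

E62XX → F_EXX = 620 MPa.
L_w = 2 × 280 = 560 mm; section modulus (unit throat) S = 2 × L²/6 = 26130 mm².
Direct shear f_v = P/L_w = 86.7×10³/560 = 154.8 N/mm.
Moment M = P × e = 86.7×10³ × 105 = 9103500 N·mm; bending f_b = M/S = 348.3 N/mm.
f_max = √(f_v² + f_b²) = √(154.8² + 348.3²) = 381.2 N/mm.
φr_n = 0.75 × 0.6 × 620 × (0.707 × 5) = 986.3 N/mm → adequate.

f_max ≈ 381 N/mm; adequate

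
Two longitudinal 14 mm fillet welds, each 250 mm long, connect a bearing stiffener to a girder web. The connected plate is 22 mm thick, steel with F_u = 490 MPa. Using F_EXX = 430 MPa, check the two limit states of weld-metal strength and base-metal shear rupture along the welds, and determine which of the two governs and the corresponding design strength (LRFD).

φR_n ≈ 958 kN (weld metal governs)

t_e = 0.707 × 14 = 9.898 mm; L = 500 mm.
Weld metal: φR_n = 0.75 × 0.6 × 430 × 9.898 × 500 × 10⁻³ = 957.6 kN.
Base metal (shear rupture): φR_n = 0.75 × 0.6 × 490 × 22 × 500 × 10⁻³ = 2426 kN.
Governing: weld metal.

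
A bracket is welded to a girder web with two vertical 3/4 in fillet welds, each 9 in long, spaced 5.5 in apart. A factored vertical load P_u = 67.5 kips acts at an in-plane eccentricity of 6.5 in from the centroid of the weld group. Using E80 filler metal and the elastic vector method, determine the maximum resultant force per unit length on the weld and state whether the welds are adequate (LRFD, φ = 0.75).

E80XX → F_EXX = 80 ksi.
Total weld length L_w = 18 in. Treat welds as unit-width lines.
Polar moment about centroid: J = 2[d³/12 + d(b/2)²] = 2[9³/12 + 9×2.75²] = 257.6 in³.
Direct shear f_v = P/L_w = 67.5 / 18 = 3.75 kip/in (vertical).
Torsion M = P·e = 67.5 × 6.5 = 438.75 kip·in.
Critical point at (x, y) = (2.75, 4.5) from centroid. f_tx = M·y/J = 7.664 kip/in; f_ty = M·x/J = 4.683 kip/in.
Resultant f_max = √[f_tx² + (f_v + f_ty)²] = √[7.664² + (3.75 + 4.683)²] = 11.4 kip/in.
Capacity per unit length: φr_n = 0.75 × 0.6 × 80 × (0.707 × 0.75) = 19.09 kip/in.
11.4 ≤ 19.09 → adequate.

f_max ≈ 11.4 kip/in; adequate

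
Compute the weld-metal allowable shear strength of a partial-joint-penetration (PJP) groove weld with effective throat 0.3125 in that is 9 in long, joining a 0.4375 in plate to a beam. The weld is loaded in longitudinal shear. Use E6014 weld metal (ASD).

R_n/Ω ≈ 50.6 kip

E60XX → F_EXX = 60 ksi.
Effective throat (given) t_e = 0.3125 in.
A_we = 0.3125 × 9 = 2.812 in².
F_nw = 0.6 F_EXX = 36 ksi.
R_n/Ω = (36 × 2.812) / 2.0 = 50.62 kip.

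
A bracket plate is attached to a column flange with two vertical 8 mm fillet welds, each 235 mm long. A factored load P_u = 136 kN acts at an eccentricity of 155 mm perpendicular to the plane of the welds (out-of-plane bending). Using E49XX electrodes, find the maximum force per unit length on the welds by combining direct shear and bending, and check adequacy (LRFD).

f_max ≈ 1180 N/mm; adequate

E49XX → F_EXX = 490 MPa.
L_w = 2 × 235 = 470 mm; section modulus (unit throat) S = 2 × L²/6 = 18410 mm².
Direct shear f_v = P/L_w = 136×10³/470 = 289.4 N/mm.
Moment M = P × e = 136×10³ × 155 = 21080000 N·mm; bending f_b = M/S = 1145 N/mm.
f_max = √(f_v² + f_b²) = √(289.4² + 1145²) = 1181 N/mm.
φr_n = 0.75 × 0.6 × 490 × (0.707 × 8) = 1247 N/mm → adequate.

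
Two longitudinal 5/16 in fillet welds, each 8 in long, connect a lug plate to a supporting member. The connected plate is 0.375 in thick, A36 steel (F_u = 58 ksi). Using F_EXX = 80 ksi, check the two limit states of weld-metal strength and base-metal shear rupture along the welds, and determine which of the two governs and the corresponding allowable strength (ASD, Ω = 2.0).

R_n/Ω ≈ 84.8 kip (weld metal governs)

t_e = 0.707 × 0.3125 = 0.2209 in; L = 16 in.
Weld metal: R_n/Ω = (1/2.0) × 0.6 × 80 × 0.2209 × 16 = 84.84 kip.
Base metal (shear rupture): R_n/Ω = (1/2.0) × 0.6 × 58 × 0.375 × 16 = 104.4 kip.
Governing: weld metal.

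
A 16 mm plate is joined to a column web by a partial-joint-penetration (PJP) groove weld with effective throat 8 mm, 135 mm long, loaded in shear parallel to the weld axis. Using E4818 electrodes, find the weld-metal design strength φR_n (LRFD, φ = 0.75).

φR_n ≈ 233 kN

E48XX → F_EXX = 480 MPa.
Effective throat (given) t_e = 8 mm.
A_we = 8 × 135 = 1080 mm².
F_nw = 0.6 F_EXX = 288 MPa.
φR_n = 0.75 × 288 × 1080 × 10⁻³ = 233.3 kN.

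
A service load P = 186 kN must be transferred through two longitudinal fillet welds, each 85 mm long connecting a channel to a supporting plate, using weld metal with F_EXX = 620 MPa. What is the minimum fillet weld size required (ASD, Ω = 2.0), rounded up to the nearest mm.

w = 9 mm

Total weld length L = 170 mm.
Required throat t_e = P × Ω / (0.6 F_EXX × L) = 186 × 2.0 / (0.6 × 620 × 170 × 10⁻³) = 5.882 mm.
Required leg w = t_e / 0.707 = 8.32 mm → use 9 mm.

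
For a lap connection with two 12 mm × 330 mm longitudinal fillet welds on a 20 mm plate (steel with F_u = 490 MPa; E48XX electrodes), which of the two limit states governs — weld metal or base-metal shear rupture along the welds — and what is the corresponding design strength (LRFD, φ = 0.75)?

φR_n ≈ 1210 kN (weld metal governs)

E48XX → F_EXX = 480 MPa.
t_e = 0.707 × 12 = 8.484 mm; L = 660 mm.
Weld metal: φR_n = 0.75 × 0.6 × 480 × 8.484 × 660 × 10⁻³ = 1209 kN.
Base metal (shear rupture): φR_n = 0.75 × 0.6 × 490 × 20 × 660 × 10⁻³ = 2911 kN.
Governing: weld metal.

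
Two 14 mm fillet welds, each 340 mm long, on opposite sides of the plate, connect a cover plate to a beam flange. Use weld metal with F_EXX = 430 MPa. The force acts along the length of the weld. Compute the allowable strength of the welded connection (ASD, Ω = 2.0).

Effective throat t_e = 0.707 × 14 = 9.898 mm.
Total length L = 680 mm; A_we = 9.898 × 680 = 6731 mm².
F_nw = 0.6 F_EXX = 0.6 × 430 = 258 MPa.
R_n = 258 × 6731 × 10⁻³ = 1737 kN; R_n/Ω = 1737/2.0 = 868.3 kN.

R_n/Ω ≈ 868 kN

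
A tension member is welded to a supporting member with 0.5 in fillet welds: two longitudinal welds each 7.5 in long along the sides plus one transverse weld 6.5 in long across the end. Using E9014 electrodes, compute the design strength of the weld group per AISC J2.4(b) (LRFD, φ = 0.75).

E90XX → F_EXX = 90 ksi.
t_e = 0.707 × 0.5 = 0.3535 in.
R_nwl = 0.6 × 90 × 0.3535 × 15 = 286.3 kip (longitudinal, 2 welds).
R_nwt = 0.6 × 90 × 0.3535 × 6.5 = 124.1 kip (transverse, base value).
(i) R_nwl + R_nwt = 410.4 kip; (ii) 0.85 R_nwl + 1.5 R_nwt = 429.5 kip.
R_n = max = 429.5 kip [governs: (ii)]; φR_n = 322.1 kip.

φR_n ≈ 322 kip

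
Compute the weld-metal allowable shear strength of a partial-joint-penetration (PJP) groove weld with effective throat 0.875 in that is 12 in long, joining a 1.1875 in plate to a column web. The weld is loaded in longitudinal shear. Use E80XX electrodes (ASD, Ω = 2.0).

E80XX → F_EXX = 80 ksi.
Effective throat (given) t_e = 0.875 in.
A_we = 0.875 × 12 = 10.5 in².
F_nw = 0.6 F_EXX = 48 ksi.
R_n/Ω = (48 × 10.5) / 2.0 = 252 kip.

R_n/Ω ≈ 252 kip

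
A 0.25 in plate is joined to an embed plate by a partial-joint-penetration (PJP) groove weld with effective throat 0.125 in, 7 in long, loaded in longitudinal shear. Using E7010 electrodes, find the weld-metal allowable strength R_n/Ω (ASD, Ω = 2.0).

E70XX → F_EXX = 70 ksi.
Effective throat (given) t_e = 0.125 in.
A_we = 0.125 × 7 = 0.875 in².
F_nw = 0.6 F_EXX = 42 ksi.
R_n/Ω = (42 × 0.875) / 2.0 = 18.38 kip.

R_n/Ω ≈ 18.4 kip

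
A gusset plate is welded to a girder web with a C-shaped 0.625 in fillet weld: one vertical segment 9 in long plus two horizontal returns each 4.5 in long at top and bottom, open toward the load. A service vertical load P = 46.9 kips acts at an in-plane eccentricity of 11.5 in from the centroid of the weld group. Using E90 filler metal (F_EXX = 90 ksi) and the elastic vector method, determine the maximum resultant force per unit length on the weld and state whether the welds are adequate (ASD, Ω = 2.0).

Total weld length L_w = 18 in. Treat welds as unit-width lines.
Centroid: x̄ = 2×4.5×2.25 / 18 = 1.125 in from the vertical weld.
Polar moment about centroid: J = I_x + I_y = [9³/12 + 2×4.5×4.5²] + [9×1.125² + 2(4.5³/12 + 4.5×1.125²)] = 281 in³.
Direct shear f_v = P/L_w = 46.9 / 18 = 2.606 kip/in (vertical).
Torsion M = P·e = 46.9 × 11.5 = 539.35 kip·in.
Critical point at (x, y) = (3.375, 4.5) from centroid. f_tx = M·y/J = 8.638 kip/in; f_ty = M·x/J = 6.479 kip/in.
Resultant f_max = √[f_tx² + (f_v + f_ty)²] = √[8.638² + (2.606 + 6.479)²] = 12.54 kip/in.
Capacity per unit length: r_n/Ω = (1/2.0) × 0.6 × 90 × (0.707 × 0.625) = 11.93 kip/in.
12.54 > 11.93 → NOT adequate.

f_max ≈ 12.5 kip/in; NOT adequate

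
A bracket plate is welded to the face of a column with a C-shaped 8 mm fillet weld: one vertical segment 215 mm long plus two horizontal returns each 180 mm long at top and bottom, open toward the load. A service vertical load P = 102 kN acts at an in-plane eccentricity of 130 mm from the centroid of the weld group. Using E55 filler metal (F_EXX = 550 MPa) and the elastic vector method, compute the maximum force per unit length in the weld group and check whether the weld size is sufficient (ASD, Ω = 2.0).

Total weld length L_w = 575 mm. Treat welds as unit-width lines.
Centroid: x̄ = 2×180×90 / 575 = 56.35 mm from the vertical weld.
Polar moment about centroid: J = I_x + I_y = [215³/12 + 2×180×107.5²] + [215×56.35² + 2(180³/12 + 180×33.65²)] = 7051000 mm³.
Direct shear f_v = P/L_w = 102×10³ / 575 = 177.4 N/mm (vertical).
Torsion M = P·e = 102×10³ × 130 = 13260000 N·mm.
Critical point at (x, y) = (123.7, 107.5) from centroid. f_tx = M·y/J = 202.2 N/mm; f_ty = M·x/J = 232.5 N/mm.
Resultant f_max = √[f_tx² + (f_v + f_ty)²] = √[202.2² + (177.4 + 232.5)²] = 457.1 N/mm.
Capacity per unit length: r_n/Ω = (1/2.0) × 0.6 × 550 × (0.707 × 8) = 933.2 N/mm.
457.1 ≤ 933.2 → adequate.

f_max ≈ 457 N/mm; adequate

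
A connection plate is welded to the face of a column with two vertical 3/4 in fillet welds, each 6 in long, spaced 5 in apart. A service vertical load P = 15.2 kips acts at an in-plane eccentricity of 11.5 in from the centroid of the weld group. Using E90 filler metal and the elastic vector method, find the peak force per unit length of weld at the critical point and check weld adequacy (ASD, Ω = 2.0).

E90XX → F_EXX = 90 ksi.
Total weld length L_w = 12 in. Treat welds as unit-width lines.
Polar moment about centroid: J = 2[d³/12 + d(b/2)²] = 2[6³/12 + 6×2.5²] = 111 in³.
Direct shear f_v = P/L_w = 15.2 / 12 = 1.267 kip/in (vertical).
Torsion M = P·e = 15.2 × 11.5 = 174.8 kip·in.
Critical point at (x, y) = (2.5, 3) from centroid. f_tx = M·y/J = 4.724 kip/in; f_ty = M·x/J = 3.937 kip/in.
Resultant f_max = √[f_tx² + (f_v + f_ty)²] = √[4.724² + (1.267 + 3.937)²] = 7.028 kip/in.
Capacity per unit length: r_n/Ω = (1/2.0) × 0.6 × 90 × (0.707 × 0.75) = 14.32 kip/in.
7.028 ≤ 14.32 → adequate.

f_max ≈ 7.03 kip/in; adequate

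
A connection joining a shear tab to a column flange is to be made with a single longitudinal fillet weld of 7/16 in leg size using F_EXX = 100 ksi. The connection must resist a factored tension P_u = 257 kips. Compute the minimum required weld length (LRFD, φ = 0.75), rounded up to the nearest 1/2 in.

L = 18.5 in

Throat t_e = 0.707 × 0.4375 = 0.3093 in.
φr_n = 0.75 × 0.6 × 100 × 0.3093 = 13.92 kips/in.
L_req = P_u / φr_n = 257 / 13.92 = 18.46 in total.
Round up → use L = 18.5 in.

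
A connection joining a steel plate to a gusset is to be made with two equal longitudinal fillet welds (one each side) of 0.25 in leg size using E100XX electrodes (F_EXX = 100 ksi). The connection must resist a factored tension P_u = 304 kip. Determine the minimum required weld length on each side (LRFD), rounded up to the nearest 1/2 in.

Throat t_e = 0.707 × 0.25 = 0.1767 in.
φr_n = 0.75 × 0.6 × 100 × 0.1767 = 7.954 kip/in.
L_req = P_u / φr_n = 304 / 7.954 = 38.22 in total.
Per side: 38.22 / 2 = 19.11 in.
Round up → use L = 19.5 in on each side.

L = 19.5 in on each side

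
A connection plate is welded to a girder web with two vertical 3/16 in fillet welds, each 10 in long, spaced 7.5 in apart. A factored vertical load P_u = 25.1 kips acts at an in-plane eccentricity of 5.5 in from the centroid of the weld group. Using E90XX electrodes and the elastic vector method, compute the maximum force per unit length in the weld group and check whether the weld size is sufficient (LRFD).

f_max ≈ 2.86 kip/in; adequate

E90XX → F_EXX = 90 ksi.
Total weld length L_w = 20 in. Treat welds as unit-width lines.
Polar moment about centroid: J = 2[d³/12 + d(b/2)²] = 2[10³/12 + 10×3.75²] = 447.9 in³.
Direct shear f_v = P/L_w = 25.1 / 20 = 1.255 kip/in (vertical).
Torsion M = P·e = 25.1 × 5.5 = 138.05 kip·in.
Critical point at (x, y) = (3.75, 5) from centroid. f_tx = M·y/J = 1.541 kip/in; f_ty = M·x/J = 1.156 kip/in.
Resultant f_max = √[f_tx² + (f_v + f_ty)²] = √[1.541² + (1.255 + 1.156)²] = 2.861 kip/in.
Capacity per unit length: φr_n = 0.75 × 0.6 × 90 × (0.707 × 0.1875) = 5.369 kip/in.
2.861 ≤ 5.369 → adequate.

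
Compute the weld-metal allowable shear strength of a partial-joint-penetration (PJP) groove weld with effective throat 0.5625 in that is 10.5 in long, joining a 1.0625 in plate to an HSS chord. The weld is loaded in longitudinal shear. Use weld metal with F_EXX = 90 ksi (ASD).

R_n/Ω ≈ 159 kip

Effective throat (given) t_e = 0.5625 in.
A_we = 0.5625 × 10.5 = 5.906 in².
F_nw = 0.6 F_EXX = 54 ksi.
R_n/Ω = (54 × 5.906) / 2.0 = 159.5 kip.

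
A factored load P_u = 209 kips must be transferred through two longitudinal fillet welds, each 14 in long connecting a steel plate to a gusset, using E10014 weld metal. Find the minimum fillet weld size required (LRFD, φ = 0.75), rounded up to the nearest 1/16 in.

w = 1/4 in

E100XX → F_EXX = 100 ksi.
Total weld length L = 28 in.
Required throat t_e = P_u / (φ × 0.6 F_EXX × L) = 209 / (0.75 × 0.6 × 100 × 28) = 0.1659 in.
Required leg w = t_e / 0.707 = 0.2346 in → use 1/4 in.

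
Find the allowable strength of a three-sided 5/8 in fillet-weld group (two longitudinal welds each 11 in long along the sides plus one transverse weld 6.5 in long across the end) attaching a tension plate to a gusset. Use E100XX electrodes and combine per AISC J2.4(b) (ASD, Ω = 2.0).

R_n/Ω ≈ 378 kip

E100XX → F_EXX = 100 ksi.
t_e = 0.707 × 0.625 = 0.4419 in.
R_nwl = 0.6 × 100 × 0.4419 × 22 = 583.3 kip (longitudinal, 2 welds).
R_nwt = 0.6 × 100 × 0.4419 × 6.5 = 172.3 kip (transverse, base value).
(i) R_nwl + R_nwt = 755.6 kip; (ii) 0.85 R_nwl + 1.5 R_nwt = 754.3 kip.
R_n = max = 755.6 kip [governs: (i)]; R_n/Ω = 377.8 kip.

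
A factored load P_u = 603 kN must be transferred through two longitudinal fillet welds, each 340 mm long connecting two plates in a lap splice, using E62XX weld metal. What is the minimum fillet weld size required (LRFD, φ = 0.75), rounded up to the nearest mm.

E62XX → F_EXX = 620 MPa.
Total weld length L = 680 mm.
Required throat t_e = P_u / (φ × 0.6 F_EXX × L) = 603 / (0.75 × 0.6 × 620 × 680 × 10⁻³) = 3.178 mm.
Required leg w = t_e / 0.707 = 4.496 mm → use 5 mm.

w = 5 mm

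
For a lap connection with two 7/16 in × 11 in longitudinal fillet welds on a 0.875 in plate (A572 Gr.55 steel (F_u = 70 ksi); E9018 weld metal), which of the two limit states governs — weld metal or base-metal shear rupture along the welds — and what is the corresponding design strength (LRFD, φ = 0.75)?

φR_n ≈ 276 kip (weld metal governs)

E90XX → F_EXX = 90 ksi.
t_e = 0.707 × 0.4375 = 0.3093 in; L = 22 in.
Weld metal: φR_n = 0.75 × 0.6 × 90 × 0.3093 × 22 = 275.6 kip.
Base metal (shear rupture): φR_n = 0.75 × 0.6 × 70 × 0.875 × 22 = 606.4 kip.
Governing: weld metal.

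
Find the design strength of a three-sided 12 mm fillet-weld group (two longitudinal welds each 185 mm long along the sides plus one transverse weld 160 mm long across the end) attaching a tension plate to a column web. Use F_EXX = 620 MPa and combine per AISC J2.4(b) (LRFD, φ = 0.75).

φR_n ≈ 1310 kN

t_e = 0.707 × 12 = 8.484 mm.
R_nwl = 0.6 × 620 × 8.484 × 370 × 10⁻³ = 1168 kN (longitudinal, 2 welds).
R_nwt = 0.6 × 620 × 8.484 × 160 × 10⁻³ = 505 kN (transverse, base value).
(i) R_nwl + R_nwt = 1673 kN; (ii) 0.85 R_nwl + 1.5 R_nwt = 1750 kN.
R_n = max = 1750 kN [governs: (ii)]; φR_n = 1313 kN.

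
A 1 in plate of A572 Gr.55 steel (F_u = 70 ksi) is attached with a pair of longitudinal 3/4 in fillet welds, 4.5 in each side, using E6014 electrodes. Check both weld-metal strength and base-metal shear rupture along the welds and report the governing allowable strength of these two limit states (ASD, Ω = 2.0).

R_n/Ω ≈ 85.9 kips (weld metal governs)

E60XX → F_EXX = 60 ksi.
t_e = 0.707 × 0.75 = 0.5302 in; L = 9 in.
Weld metal: R_n/Ω = (1/2.0) × 0.6 × 60 × 0.5302 × 9 = 85.9 kips.
Base metal (shear rupture): R_n/Ω = (1/2.0) × 0.6 × 70 × 1 × 9 = 189 kips.
Governing: weld metal.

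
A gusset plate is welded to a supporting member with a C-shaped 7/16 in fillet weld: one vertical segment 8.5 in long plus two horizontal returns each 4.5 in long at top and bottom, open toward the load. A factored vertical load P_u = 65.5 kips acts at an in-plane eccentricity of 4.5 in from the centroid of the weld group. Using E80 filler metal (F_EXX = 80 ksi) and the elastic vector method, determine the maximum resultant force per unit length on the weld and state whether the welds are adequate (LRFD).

Total weld length L_w = 17.5 in. Treat welds as unit-width lines.
Centroid: x̄ = 2×4.5×2.25 / 17.5 = 1.157 in from the vertical weld.
Polar moment about centroid: J = I_x + I_y = [8.5³/12 + 2×4.5×4.25²] + [8.5×1.157² + 2(4.5³/12 + 4.5×1.093²)] = 251.1 in³.
Direct shear f_v = P/L_w = 65.5 / 17.5 = 3.743 kip/in (vertical).
Torsion M = P·e = 65.5 × 4.5 = 294.75 kip·in.
Critical point at (x, y) = (3.343, 4.25) from centroid. f_tx = M·y/J = 4.99 kip/in; f_ty = M·x/J = 3.925 kip/in.
Resultant f_max = √[f_tx² + (f_v + f_ty)²] = √[4.99² + (3.743 + 3.925)²] = 9.148 kip/in.
Capacity per unit length: φr_n = 0.75 × 0.6 × 80 × (0.707 × 0.4375) = 11.14 kip/in.
9.148 ≤ 11.14 → adequate.

f_max ≈ 9.15 kip/in; adequate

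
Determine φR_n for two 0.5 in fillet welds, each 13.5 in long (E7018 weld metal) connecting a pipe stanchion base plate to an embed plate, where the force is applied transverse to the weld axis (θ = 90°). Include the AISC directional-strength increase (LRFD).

E70XX → F_EXX = 70 ksi.
t_e = 0.707 × 0.5 = 0.3535 in; A_we = 0.3535 × 27 = 9.544 in².
Directional factor: 1.0 + 0.5 sin^1.5(90°) = 1.5.
F_nw = 0.6 × 70 × 1.5 = 63 ksi.
φR_n = 0.75 × 63 × 9.544 = 451 kip.

φR_n ≈ 451 kip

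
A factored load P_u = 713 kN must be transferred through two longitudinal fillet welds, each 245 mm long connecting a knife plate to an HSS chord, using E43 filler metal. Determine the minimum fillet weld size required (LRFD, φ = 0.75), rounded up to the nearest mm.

w = 11 mm

E43XX → F_EXX = 430 MPa.
Total weld length L = 490 mm.
Required throat t_e = P_u / (φ × 0.6 F_EXX × L) = 713 / (0.75 × 0.6 × 430 × 490 × 10⁻³) = 7.52 mm.
Required leg w = t_e / 0.707 = 10.64 mm → use 11 mm.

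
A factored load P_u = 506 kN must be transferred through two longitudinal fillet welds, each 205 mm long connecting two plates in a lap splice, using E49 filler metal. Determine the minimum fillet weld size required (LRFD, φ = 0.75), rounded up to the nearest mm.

E49XX → F_EXX = 490 MPa.
Total weld length L = 410 mm.
Required throat t_e = P_u / (φ × 0.6 F_EXX × L) = 506 / (0.75 × 0.6 × 490 × 410 × 10⁻³) = 5.597 mm.
Required leg w = t_e / 0.707 = 7.917 mm → use 8 mm.

w = 8 mm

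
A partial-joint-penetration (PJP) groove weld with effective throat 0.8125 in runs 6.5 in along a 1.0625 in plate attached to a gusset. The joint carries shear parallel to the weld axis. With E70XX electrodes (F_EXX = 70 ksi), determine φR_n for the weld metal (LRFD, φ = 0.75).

Effective throat (given) t_e = 0.8125 in.
A_we = 0.8125 × 6.5 = 5.281 in².
F_nw = 0.6 F_EXX = 42 ksi.
φR_n = 0.75 × 42 × 5.281 = 166.4 kip.

φR_n ≈ 166 kip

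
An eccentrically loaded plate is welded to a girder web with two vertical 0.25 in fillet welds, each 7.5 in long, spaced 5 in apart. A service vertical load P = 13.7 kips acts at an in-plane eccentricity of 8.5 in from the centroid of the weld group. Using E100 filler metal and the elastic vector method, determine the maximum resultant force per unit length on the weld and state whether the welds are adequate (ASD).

f_max ≈ 3.78 kip/in; adequate

E100XX → F_EXX = 100 ksi.
Total weld length L_w = 15 in. Treat welds as unit-width lines.
Polar moment about centroid: J = 2[d³/12 + d(b/2)²] = 2[7.5³/12 + 7.5×2.5²] = 164.1 in³.
Direct shear f_v = P/L_w = 13.7 / 15 = 0.9133 kip/in (vertical).
Torsion M = P·e = 13.7 × 8.5 = 116.45 kip·in.
Critical point at (x, y) = (2.5, 3.75) from centroid. f_tx = M·y/J = 2.662 kip/in; f_ty = M·x/J = 1.774 kip/in.
Resultant f_max = √[f_tx² + (f_v + f_ty)²] = √[2.662² + (0.9133 + 1.774)²] = 3.783 kip/in.
Capacity per unit length: r_n/Ω = (1/2.0) × 0.6 × 100 × (0.707 × 0.25) = 5.302 kip/in.
3.783 ≤ 5.302 → adequate.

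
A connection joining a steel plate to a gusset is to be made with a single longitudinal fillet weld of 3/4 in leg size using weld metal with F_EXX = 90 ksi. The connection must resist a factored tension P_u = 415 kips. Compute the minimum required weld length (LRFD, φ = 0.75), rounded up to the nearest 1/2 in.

Throat t_e = 0.707 × 0.75 = 0.5302 in.
φr_n = 0.75 × 0.6 × 90 × 0.5302 = 21.48 kips/in.
L_req = P_u / φr_n = 415 / 21.48 = 19.32 in total.
Round up → use L = 19.5 in.

L = 19.5 in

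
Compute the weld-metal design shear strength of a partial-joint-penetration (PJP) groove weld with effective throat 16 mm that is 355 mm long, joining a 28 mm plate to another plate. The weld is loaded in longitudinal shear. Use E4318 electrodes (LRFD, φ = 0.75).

φR_n ≈ 1100 kN

E43XX → F_EXX = 430 MPa.
Effective throat (given) t_e = 16 mm.
A_we = 16 × 355 = 5680 mm².
F_nw = 0.6 F_EXX = 258 MPa.
φR_n = 0.75 × 258 × 5680 × 10⁻³ = 1099 kN.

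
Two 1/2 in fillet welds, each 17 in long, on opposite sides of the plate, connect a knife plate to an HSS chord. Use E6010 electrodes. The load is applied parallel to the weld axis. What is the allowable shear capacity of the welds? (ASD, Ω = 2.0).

E60XX → F_EXX = 60 ksi.
Effective throat t_e = 0.707 × 0.5 = 0.3535 in.
Total length L = 34 in; A_we = 0.3535 × 34 = 12.02 in².
F_nw = 0.6 F_EXX = 0.6 × 60 = 36 ksi.
R_n = 36 × 12.02 = 432.7 kips; R_n/Ω = 432.7/2.0 = 216.3 kips.

R_n/Ω ≈ 216 kips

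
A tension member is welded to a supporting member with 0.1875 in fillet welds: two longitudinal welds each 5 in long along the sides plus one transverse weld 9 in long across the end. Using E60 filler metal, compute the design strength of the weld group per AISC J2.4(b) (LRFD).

E60XX → F_EXX = 60 ksi.
t_e = 0.707 × 0.1875 = 0.1326 in.
R_nwl = 0.6 × 60 × 0.1326 × 10 = 47.72 kips (longitudinal, 2 welds).
R_nwt = 0.6 × 60 × 0.1326 × 9 = 42.95 kips (transverse, base value).
(i) R_nwl + R_nwt = 90.67 kips; (ii) 0.85 R_nwl + 1.5 R_nwt = 105 kips.
R_n = max = 105 kips [governs: (ii)]; φR_n = 78.74 kips.

φR_n ≈ 78.7 kips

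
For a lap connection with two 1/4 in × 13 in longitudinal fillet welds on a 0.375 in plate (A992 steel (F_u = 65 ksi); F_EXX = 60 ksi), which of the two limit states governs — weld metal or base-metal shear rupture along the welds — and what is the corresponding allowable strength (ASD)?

R_n/Ω ≈ 82.7 kip (weld metal governs)

t_e = 0.707 × 0.25 = 0.1767 in; L = 26 in.
Weld metal: R_n/Ω = (1/2.0) × 0.6 × 60 × 0.1767 × 26 = 82.72 kip.
Base metal (shear rupture): R_n/Ω = (1/2.0) × 0.6 × 65 × 0.375 × 26 = 190.1 kip.
Governing: weld metal.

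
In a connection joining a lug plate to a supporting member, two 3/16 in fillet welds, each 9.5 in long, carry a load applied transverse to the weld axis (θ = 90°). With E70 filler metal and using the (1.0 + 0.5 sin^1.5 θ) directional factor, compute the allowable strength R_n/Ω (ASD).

R_n/Ω ≈ 79.3 kips

E70XX → F_EXX = 70 ksi.
t_e = 0.707 × 0.1875 = 0.1326 in; A_we = 0.1326 × 19 = 2.519 in².
Directional factor: 1.0 + 0.5 sin^1.5(90°) = 1.5.
F_nw = 0.6 × 70 × 1.5 = 63 ksi.
R_n/Ω = (63 × 2.519) / 2.0 = 79.34 kips.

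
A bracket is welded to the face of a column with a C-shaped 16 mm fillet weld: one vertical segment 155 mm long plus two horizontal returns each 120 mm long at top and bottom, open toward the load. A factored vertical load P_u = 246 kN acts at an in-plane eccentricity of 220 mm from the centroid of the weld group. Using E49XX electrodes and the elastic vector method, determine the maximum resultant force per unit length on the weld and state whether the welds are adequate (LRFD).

E49XX → F_EXX = 490 MPa.
Total weld length L_w = 395 mm. Treat welds as unit-width lines.
Centroid: x̄ = 2×120×60 / 395 = 36.46 mm from the vertical weld.
Polar moment about centroid: J = I_x + I_y = [155³/12 + 2×120×77.5²] + [155×36.46² + 2(120³/12 + 120×23.54²)] = 2379000 mm³.
Direct shear f_v = P/L_w = 246×10³ / 395 = 622.8 N/mm (vertical).
Torsion M = P·e = 246×10³ × 220 = 54120000 N·mm.
Critical point at (x, y) = (83.54, 77.5) from centroid. f_tx = M·y/J = 1763 N/mm; f_ty = M·x/J = 1901 N/mm.
Resultant f_max = √[f_tx² + (f_v + f_ty)²] = √[1763² + (622.8 + 1901)²] = 3078 N/mm.
Capacity per unit length: φr_n = 0.75 × 0.6 × 490 × (0.707 × 16) = 2494 N/mm.
3078 > 2494 → NOT adequate.

f_max ≈ 3080 N/mm; NOT adequate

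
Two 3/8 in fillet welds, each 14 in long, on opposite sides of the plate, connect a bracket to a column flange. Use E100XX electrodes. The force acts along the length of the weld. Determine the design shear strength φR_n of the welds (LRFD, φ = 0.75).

E100XX → F_EXX = 100 ksi.
Effective throat t_e = 0.707 × 0.375 = 0.2651 in.
Total length L = 28 in; A_we = 0.2651 × 28 = 7.423 in².
F_nw = 0.6 F_EXX = 0.6 × 100 = 60 ksi.
φR_n = 0.75 × 60 × 7.423 = 334.1 kip.

φR_n ≈ 334 kip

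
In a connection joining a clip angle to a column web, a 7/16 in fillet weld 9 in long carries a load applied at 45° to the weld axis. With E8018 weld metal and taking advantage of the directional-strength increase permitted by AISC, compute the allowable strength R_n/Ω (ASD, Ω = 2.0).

E80XX → F_EXX = 80 ksi.
t_e = 0.707 × 0.4375 = 0.3093 in; A_we = 0.3093 × 9 = 2.784 in².
Directional factor: 1.0 + 0.5 sin^1.5(45°) = 1.297.
F_nw = 0.6 × 80 × 1.297 = 62.27 ksi.
R_n/Ω = (62.27 × 2.784) / 2.0 = 86.67 kip.

R_n/Ω ≈ 86.7 kip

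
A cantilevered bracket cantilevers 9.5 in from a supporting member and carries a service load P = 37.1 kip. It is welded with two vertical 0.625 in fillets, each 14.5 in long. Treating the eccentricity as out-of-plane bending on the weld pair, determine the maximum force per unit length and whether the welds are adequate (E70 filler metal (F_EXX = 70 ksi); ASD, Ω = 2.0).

f_max ≈ 5.19 kip/in; adequate

L_w = 2 × 14.5 = 29 in; section modulus (unit throat) S = 2 × L²/6 = 70.08 in².
Direct shear f_v = P/L_w = 37.1/29 = 1.279 kip/in.
Moment M = P × e = 37.1 × 9.5 = 352.45 kip·in; bending f_b = M/S = 5.029 kip/in.
f_max = √(f_v² + f_b²) = √(1.279² + 5.029²) = 5.189 kip/in.
r_n/Ω = (1/2.0) × 0.6 × 70 × (0.707 × 0.625) = 9.279 kip/in → adequate.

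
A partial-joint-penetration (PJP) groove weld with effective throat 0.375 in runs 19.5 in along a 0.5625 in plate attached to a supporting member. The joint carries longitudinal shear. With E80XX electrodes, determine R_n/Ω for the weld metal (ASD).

R_n/Ω ≈ 176 kips

E80XX → F_EXX = 80 ksi.
Effective throat (given) t_e = 0.375 in.
A_we = 0.375 × 19.5 = 7.312 in².
F_nw = 0.6 F_EXX = 48 ksi.
R_n/Ω = (48 × 7.312) / 2.0 = 175.5 kips.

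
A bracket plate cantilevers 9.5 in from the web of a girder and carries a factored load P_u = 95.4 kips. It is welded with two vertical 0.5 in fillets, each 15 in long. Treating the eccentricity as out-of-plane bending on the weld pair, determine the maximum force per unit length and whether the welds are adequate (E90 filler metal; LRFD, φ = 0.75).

f_max ≈ 12.5 kip/in; adequate

E90XX → F_EXX = 90 ksi.
L_w = 2 × 15 = 30 in; section modulus (unit throat) S = 2 × L²/6 = 75 in².
Direct shear f_v = P/L_w = 95.4/30 = 3.18 kip/in.
Moment M = P × e = 95.4 × 9.5 = 906.3 kip·in; bending f_b = M/S = 12.08 kip/in.
f_max = √(f_v² + f_b²) = √(3.18² + 12.08²) = 12.5 kip/in.
φr_n = 0.75 × 0.6 × 90 × (0.707 × 0.5) = 14.32 kip/in → adequate.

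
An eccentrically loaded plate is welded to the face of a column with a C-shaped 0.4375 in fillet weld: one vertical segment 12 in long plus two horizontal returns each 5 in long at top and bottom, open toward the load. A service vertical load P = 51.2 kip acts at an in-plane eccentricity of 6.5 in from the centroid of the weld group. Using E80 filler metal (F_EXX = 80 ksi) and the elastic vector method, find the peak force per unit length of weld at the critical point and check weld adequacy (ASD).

f_max ≈ 5.85 kip/in; adequate

Total weld length L_w = 22 in. Treat welds as unit-width lines.
Centroid: x̄ = 2×5×2.5 / 22 = 1.136 in from the vertical weld.
Polar moment about centroid: J = I_x + I_y = [12³/12 + 2×5×6²] + [12×1.136² + 2(5³/12 + 5×1.364²)] = 558.9 in³.
Direct shear f_v = P/L_w = 51.2 / 22 = 2.327 kip/in (vertical).
Torsion M = P·e = 51.2 × 6.5 = 332.8 kip·in.
Critical point at (x, y) = (3.864, 6) from centroid. f_tx = M·y/J = 3.573 kip/in; f_ty = M·x/J = 2.301 kip/in.
Resultant f_max = √[f_tx² + (f_v + f_ty)²] = √[3.573² + (2.327 + 2.301)²] = 5.846 kip/in.
Capacity per unit length: r_n/Ω = (1/2.0) × 0.6 × 80 × (0.707 × 0.4375) = 7.423 kip/in.
5.846 ≤ 7.423 → adequate.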